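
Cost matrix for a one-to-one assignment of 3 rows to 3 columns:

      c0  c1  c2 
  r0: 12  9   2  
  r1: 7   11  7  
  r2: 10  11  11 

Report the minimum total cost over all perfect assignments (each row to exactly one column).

optimal assignment: row0→col2 (cost 2), row1→col0 (cost 7), row2→col1 (cost 11)
total = 2 + 7 + 11 = 20

Minimum assignment cost: 20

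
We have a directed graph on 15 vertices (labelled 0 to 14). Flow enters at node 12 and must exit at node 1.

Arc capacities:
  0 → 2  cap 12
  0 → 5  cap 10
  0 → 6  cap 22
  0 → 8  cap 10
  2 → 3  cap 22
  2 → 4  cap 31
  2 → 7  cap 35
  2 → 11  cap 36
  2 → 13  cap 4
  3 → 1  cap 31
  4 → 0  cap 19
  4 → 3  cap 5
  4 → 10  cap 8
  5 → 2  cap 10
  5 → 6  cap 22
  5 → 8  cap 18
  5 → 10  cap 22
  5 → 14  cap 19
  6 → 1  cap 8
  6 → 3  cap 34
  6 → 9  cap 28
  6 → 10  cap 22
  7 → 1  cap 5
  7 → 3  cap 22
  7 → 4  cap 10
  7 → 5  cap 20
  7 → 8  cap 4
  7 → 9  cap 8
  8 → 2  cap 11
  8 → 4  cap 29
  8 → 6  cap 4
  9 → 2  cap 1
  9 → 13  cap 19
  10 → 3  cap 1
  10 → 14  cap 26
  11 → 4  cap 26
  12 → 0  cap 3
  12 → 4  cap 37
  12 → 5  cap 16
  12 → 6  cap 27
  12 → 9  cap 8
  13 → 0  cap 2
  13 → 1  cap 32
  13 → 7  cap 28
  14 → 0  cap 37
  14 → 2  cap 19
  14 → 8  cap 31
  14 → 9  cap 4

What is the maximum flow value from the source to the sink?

augment #1: 12→6→1 bottleneck 8, total now 8
augment #2: 12→4→3→1 bottleneck 5, total now 13
augment #3: 12→6→3→1 bottleneck 19, total now 32
augment #4: 12→9→13→1 bottleneck 8, total now 40
augment #5: 12→0→2→3→1 bottleneck 3, total now 43
augment #6: 12→4→10→3→1 bottleneck 1, total now 44
augment #7: 12→5→2→3→1 bottleneck 3, total now 47
augment #8: 12→5→2→7→1 bottleneck 5, total now 52
augment #9: 12→5→2→13→1 bottleneck 2, total now 54
augment #10: 12→4→0→2→13→1 bottleneck 2, total now 56
augment #11: 12→5→6→9→13→1 bottleneck 6, total now 62
augment #12: 12→4→0→6→9→13→1 bottleneck 5, total now 67

Maximum flow value: 67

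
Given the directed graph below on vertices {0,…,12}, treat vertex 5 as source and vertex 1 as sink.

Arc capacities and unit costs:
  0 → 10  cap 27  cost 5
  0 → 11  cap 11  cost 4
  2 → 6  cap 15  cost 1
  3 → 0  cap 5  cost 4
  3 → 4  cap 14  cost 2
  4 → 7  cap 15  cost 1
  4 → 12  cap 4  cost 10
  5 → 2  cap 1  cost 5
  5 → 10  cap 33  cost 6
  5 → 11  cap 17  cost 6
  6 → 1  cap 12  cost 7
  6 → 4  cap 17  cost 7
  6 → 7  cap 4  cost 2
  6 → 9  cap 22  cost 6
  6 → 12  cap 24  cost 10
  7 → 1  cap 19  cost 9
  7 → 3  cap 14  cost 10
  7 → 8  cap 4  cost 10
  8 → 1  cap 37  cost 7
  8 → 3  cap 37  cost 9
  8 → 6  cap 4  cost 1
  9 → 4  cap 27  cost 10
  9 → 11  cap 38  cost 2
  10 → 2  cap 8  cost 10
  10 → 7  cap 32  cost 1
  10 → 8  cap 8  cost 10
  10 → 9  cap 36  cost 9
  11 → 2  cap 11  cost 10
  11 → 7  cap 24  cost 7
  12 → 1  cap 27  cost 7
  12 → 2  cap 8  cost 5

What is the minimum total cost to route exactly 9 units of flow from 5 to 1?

shortest-cost path #1: 5→2→6→1 push 1 @ unit cost 13 (adds 13)
shortest-cost path #2: 5→10→7→1 push 8 @ unit cost 16 (adds 128)
total cost = 141

Minimum cost for 9 units: 141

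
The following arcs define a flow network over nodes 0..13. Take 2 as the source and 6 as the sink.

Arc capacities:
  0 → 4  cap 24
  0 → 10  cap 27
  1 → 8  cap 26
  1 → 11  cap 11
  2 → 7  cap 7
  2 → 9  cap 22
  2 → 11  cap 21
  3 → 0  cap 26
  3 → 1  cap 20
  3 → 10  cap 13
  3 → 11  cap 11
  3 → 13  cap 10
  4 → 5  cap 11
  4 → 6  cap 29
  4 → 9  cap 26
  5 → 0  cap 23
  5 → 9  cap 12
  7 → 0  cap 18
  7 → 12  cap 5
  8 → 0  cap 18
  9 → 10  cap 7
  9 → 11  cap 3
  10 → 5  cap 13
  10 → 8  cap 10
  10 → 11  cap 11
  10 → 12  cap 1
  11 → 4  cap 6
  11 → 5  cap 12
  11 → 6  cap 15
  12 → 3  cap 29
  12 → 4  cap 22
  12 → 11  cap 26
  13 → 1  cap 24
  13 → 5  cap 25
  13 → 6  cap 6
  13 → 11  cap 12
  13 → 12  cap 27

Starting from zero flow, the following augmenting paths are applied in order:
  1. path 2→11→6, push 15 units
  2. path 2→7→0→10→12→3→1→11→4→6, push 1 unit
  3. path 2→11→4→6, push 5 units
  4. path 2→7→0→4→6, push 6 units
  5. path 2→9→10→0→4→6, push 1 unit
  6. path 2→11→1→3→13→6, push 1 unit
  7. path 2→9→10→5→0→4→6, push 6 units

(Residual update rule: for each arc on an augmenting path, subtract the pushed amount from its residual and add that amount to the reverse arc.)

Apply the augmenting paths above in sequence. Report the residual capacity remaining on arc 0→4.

Residual capacity of (0,4): 11

after path 1 (2→11→6, push 15): res(0,4)=24
after path 2 (2→7→0→10→12→3→1→11→4→6, push 1): res(0,4)=24
after path 3 (2→11→4→6, push 5): res(0,4)=24
after path 4 (2→7→0→4→6, push 6): res(0,4)=18
after path 5 (2→9→10→0→4→6, push 1): res(0,4)=17
after path 6 (2→11→1→3→13→6, push 1): res(0,4)=17
after path 7 (2→9→10→5→0→4→6, push 6): res(0,4)=11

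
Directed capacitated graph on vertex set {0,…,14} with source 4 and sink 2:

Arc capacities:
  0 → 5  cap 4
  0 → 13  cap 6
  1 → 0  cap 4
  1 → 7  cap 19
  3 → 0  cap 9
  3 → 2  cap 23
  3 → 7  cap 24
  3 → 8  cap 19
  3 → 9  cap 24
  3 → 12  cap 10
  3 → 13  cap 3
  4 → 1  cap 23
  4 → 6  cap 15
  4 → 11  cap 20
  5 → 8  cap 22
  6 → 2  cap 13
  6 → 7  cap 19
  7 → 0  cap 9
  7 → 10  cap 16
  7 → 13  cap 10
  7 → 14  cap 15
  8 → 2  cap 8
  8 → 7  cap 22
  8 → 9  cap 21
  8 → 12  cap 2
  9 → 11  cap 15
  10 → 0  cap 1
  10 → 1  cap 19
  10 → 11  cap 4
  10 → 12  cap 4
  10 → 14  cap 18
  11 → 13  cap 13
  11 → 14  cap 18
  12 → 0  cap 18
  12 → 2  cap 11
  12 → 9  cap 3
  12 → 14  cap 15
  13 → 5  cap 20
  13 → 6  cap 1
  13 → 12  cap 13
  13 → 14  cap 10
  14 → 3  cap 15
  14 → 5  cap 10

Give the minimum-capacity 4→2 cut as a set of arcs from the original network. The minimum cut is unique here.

Min-cut arcs: {(6,2), (8,2), (12,2), (14,3)} (total capacity 47)

augment #1: 4→6→2 push 13
augment #2: 4→11→13→12→2 push 11
augment #3: 4→11→14→3→2 push 9
augment #4: 4→1→0→5→8→2 push 4
augment #5: 4→1→7→14→3→2 push 6
augment #6: 4→1→7→13→5→8→2 push 4
max flow = 47; residual-reachable set from 4 gives S-side
cut edges (S→T): {(6,2), (8,2), (12,2), (14,3)} total cap 47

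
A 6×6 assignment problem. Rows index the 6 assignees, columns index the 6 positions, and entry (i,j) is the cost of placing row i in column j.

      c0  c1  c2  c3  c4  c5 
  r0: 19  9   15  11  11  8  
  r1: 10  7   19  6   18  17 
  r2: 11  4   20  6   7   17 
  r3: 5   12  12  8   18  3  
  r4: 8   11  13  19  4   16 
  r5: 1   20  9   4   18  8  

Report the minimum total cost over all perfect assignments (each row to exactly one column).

optimal assignment: row0→col2 (cost 15), row1→col3 (cost 6), row2→col1 (cost 4), row3→col5 (cost 3), row4→col4 (cost 4), row5→col0 (cost 1)
total = 15 + 6 + 4 + 3 + 4 + 1 = 33

Minimum assignment cost: 33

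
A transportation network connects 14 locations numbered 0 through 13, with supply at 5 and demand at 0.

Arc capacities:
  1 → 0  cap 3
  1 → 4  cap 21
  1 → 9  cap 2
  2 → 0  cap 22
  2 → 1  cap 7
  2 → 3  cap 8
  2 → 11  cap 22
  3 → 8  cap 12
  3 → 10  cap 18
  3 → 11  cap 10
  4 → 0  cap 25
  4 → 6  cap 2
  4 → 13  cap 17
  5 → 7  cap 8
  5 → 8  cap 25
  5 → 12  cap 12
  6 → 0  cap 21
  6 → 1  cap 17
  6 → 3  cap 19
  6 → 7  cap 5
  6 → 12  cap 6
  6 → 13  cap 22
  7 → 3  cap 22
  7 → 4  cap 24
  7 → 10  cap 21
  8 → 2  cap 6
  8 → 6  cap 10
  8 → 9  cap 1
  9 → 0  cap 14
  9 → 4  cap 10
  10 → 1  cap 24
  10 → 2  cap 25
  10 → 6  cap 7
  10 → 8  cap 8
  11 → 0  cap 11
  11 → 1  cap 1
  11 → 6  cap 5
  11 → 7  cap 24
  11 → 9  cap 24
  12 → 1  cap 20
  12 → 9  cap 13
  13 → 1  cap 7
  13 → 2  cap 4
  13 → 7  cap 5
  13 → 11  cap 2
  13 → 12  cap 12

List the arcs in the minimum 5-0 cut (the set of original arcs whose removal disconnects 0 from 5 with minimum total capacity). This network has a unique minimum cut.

augment #1: 5→7→4→0 push 8
augment #2: 5→8→2→0 push 6
augment #3: 5→8→6→0 push 10
augment #4: 5→8→9→0 push 1
augment #5: 5→12→1→0 push 3
augment #6: 5→12→9→0 push 9
max flow = 37; residual-reachable set from 5 gives S-side
cut edges (S→T): {(5,7), (5,12), (8,2), (8,6), (8,9)} total cap 37

Min-cut arcs: {(5,7), (5,12), (8,2), (8,6), (8,9)} (total capacity 37)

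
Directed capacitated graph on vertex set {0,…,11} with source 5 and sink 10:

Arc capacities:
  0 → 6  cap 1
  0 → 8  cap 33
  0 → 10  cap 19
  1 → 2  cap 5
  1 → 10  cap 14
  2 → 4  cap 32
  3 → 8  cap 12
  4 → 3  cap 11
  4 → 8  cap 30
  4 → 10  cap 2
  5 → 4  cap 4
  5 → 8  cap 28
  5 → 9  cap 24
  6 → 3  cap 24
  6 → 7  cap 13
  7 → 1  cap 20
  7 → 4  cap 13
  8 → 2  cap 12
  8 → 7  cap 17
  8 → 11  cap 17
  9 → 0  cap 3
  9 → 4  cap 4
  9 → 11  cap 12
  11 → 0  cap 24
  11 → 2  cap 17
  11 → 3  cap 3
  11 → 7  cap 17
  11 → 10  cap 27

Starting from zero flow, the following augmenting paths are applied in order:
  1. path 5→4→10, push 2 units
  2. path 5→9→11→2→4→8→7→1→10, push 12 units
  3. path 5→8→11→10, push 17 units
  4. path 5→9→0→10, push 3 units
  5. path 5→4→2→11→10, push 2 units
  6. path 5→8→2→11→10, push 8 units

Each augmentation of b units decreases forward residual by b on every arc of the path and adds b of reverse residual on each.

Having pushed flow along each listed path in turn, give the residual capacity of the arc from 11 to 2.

Residual capacity of (11,2): 15

after path 1 (5→4→10, push 2): res(11,2)=17
after path 2 (5→9→11→2→4→8→7→1→10, push 12): res(11,2)=5
after path 3 (5→8→11→10, push 17): res(11,2)=5
after path 4 (5→9→0→10, push 3): res(11,2)=5
after path 5 (5→4→2→11→10, push 2): res(11,2)=7
after path 6 (5→8→2→11→10, push 8): res(11,2)=15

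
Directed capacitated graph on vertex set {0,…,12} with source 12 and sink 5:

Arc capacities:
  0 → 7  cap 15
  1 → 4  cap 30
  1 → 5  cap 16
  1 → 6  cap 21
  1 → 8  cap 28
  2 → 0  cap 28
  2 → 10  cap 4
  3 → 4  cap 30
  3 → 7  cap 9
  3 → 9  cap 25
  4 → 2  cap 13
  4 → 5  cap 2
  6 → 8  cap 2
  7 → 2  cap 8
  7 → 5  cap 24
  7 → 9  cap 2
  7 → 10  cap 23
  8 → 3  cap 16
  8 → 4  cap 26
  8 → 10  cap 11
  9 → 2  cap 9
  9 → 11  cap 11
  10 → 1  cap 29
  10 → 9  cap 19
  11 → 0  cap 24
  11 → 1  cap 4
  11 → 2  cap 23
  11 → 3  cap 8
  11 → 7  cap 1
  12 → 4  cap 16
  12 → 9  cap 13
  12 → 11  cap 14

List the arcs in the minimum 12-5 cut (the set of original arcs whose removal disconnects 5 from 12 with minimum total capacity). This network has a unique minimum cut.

augment #1: 12→4→5 push 2
augment #2: 12→11→1→5 push 4
augment #3: 12→11→7→5 push 1
augment #4: 12→11→0→7→5 push 9
augment #5: 12→4→2→0→7→5 push 6
augment #6: 12→4→2→10→1→5 push 4
augment #7: 12→9→11→3→7→5 push 8
max flow = 34; residual-reachable set from 12 gives S-side
cut edges (S→T): {(0,7), (2,10), (4,5), (11,1), (11,3), (11,7)} total cap 34

Min-cut arcs: {(0,7), (2,10), (4,5), (11,1), (11,3), (11,7)} (total capacity 34)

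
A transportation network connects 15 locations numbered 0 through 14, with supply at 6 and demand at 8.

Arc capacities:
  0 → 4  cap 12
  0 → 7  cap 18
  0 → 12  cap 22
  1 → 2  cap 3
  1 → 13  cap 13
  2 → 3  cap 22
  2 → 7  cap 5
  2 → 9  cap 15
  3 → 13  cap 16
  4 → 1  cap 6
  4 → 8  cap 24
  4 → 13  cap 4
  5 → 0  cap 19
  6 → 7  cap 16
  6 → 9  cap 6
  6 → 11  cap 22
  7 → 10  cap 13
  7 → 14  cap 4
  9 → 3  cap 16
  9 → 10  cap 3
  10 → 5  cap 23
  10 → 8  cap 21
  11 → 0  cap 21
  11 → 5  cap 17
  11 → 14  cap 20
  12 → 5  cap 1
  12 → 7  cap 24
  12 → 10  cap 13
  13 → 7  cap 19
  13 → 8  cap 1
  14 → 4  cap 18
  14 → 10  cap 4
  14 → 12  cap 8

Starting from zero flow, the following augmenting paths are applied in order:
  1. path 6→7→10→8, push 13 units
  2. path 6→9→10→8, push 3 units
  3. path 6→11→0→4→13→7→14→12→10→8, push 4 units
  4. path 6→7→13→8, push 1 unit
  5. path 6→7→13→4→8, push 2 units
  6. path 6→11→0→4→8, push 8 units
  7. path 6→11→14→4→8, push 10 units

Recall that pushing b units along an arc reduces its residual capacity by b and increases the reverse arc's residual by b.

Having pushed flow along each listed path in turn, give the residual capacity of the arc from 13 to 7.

after path 1 (6→7→10→8, push 13): res(13,7)=19
after path 2 (6→9→10→8, push 3): res(13,7)=19
after path 3 (6→11→0→4→13→7→14→12→10→8, push 4): res(13,7)=15
after path 4 (6→7→13→8, push 1): res(13,7)=16
after path 5 (6→7→13→4→8, push 2): res(13,7)=18
after path 6 (6→11→0→4→8, push 8): res(13,7)=18
after path 7 (6→11→14→4→8, push 10): res(13,7)=18

Residual capacity of (13,7): 18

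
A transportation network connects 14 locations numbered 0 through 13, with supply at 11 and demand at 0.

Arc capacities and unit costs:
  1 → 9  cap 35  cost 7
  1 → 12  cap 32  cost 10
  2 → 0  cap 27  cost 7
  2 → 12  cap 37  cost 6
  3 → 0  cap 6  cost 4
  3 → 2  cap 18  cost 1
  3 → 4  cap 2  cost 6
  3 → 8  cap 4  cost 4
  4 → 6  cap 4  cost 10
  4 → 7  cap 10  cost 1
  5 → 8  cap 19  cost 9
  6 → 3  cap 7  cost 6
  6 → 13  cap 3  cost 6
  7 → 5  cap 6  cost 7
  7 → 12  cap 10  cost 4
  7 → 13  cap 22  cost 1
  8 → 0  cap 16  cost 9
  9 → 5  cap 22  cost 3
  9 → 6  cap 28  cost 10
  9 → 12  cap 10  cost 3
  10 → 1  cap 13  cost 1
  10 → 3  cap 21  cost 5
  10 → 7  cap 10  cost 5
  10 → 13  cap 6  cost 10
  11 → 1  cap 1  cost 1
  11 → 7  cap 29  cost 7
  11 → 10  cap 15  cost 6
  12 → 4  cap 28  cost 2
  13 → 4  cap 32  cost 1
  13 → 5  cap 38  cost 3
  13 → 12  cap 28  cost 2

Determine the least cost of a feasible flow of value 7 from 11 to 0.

shortest-cost path #1: 11→10→3→0 push 6 @ unit cost 15 (adds 90)
shortest-cost path #2: 11→10→3→2→0 push 1 @ unit cost 19 (adds 19)
total cost = 109

Minimum cost for 7 units: 109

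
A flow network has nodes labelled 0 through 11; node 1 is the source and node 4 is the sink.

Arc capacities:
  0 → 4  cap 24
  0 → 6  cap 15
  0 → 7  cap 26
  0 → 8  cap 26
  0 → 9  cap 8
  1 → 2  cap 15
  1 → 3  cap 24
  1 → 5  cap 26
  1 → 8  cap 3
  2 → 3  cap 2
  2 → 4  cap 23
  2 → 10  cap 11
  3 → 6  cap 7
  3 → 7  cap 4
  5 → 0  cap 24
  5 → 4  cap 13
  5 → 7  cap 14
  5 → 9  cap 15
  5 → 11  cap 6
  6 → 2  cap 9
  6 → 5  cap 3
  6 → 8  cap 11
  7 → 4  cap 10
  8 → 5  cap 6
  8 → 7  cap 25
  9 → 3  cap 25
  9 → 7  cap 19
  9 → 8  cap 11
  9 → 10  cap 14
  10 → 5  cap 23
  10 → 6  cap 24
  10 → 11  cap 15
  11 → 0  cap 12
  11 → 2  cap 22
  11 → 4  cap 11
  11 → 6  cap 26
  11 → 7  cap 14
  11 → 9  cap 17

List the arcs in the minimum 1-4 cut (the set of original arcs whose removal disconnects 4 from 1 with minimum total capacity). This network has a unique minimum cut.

Min-cut arcs: {(1,2), (1,5), (1,8), (3,6), (3,7)} (total capacity 55)

augment #1: 1→2→4 push 15
augment #2: 1→5→4 push 13
augment #3: 1→3→7→4 push 4
augment #4: 1→5→0→4 push 13
augment #5: 1→8→7→4 push 3
augment #6: 1→3→6→2→4 push 7
max flow = 55; residual-reachable set from 1 gives S-side
cut edges (S→T): {(1,2), (1,5), (1,8), (3,6), (3,7)} total cap 55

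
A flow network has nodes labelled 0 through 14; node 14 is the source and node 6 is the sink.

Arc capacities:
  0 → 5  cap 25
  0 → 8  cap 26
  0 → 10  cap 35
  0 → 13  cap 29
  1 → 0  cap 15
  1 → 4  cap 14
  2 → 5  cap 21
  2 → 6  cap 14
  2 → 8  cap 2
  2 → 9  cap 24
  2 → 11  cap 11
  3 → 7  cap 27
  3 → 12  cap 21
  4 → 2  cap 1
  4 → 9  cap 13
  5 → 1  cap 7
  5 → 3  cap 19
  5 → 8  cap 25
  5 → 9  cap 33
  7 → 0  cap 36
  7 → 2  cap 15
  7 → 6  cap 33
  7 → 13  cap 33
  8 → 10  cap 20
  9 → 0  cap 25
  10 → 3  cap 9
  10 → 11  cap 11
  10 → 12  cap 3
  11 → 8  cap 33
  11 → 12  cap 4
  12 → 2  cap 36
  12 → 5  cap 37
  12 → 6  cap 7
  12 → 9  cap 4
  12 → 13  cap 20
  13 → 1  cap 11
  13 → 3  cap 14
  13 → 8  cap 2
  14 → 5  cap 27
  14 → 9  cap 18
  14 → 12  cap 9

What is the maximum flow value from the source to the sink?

Maximum flow value: 48

augment #1: 14→12→6 bottleneck 7, total now 7
augment #2: 14→12→2→6 bottleneck 2, total now 9
augment #3: 14→5→3→7→6 bottleneck 19, total now 28
augment #4: 14→5→1→4→2→6 bottleneck 1, total now 29
augment #5: 14→5→8→10→3→7→6 bottleneck 7, total now 36
augment #6: 14→9→0→10→3→7→6 bottleneck 1, total now 37
augment #7: 14→9→0→10→12→2→6 bottleneck 3, total now 40
augment #8: 14→9→0→10→3→12→2→6 bottleneck 1, total now 41
augment #9: 14→9→0→10→11→12→2→6 bottleneck 4, total now 45
augment #10: 14→9→0→13→3→12→2→6 bottleneck 3, total now 48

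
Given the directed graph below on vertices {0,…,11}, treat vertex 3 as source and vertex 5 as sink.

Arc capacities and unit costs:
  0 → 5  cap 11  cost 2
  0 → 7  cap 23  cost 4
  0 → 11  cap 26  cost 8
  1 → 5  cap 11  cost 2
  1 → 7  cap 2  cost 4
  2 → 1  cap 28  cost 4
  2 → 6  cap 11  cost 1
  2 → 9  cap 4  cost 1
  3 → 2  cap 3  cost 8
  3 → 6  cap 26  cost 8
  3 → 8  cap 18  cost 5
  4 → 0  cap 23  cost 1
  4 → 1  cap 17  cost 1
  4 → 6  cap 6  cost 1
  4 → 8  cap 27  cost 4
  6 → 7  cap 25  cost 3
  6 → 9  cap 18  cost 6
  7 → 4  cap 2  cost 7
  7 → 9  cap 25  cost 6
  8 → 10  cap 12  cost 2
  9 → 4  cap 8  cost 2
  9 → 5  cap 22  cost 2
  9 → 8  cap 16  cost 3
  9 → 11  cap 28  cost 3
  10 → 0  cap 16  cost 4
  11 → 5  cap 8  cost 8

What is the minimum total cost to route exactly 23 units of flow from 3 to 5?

shortest-cost path #1: 3→2→9→5 push 3 @ unit cost 11 (adds 33)
shortest-cost path #2: 3→8→10→0→5 push 11 @ unit cost 13 (adds 143)
shortest-cost path #3: 3→6→9→5 push 9 @ unit cost 16 (adds 144)
total cost = 320

Minimum cost for 23 units: 320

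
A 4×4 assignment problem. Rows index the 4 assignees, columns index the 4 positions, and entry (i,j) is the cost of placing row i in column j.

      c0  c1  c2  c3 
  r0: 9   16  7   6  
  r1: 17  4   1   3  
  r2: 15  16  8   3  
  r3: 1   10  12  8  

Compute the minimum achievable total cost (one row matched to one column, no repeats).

optimal assignment: row0→col2 (cost 7), row1→col1 (cost 4), row2→col3 (cost 3), row3→col0 (cost 1)
total = 7 + 4 + 3 + 1 = 15

Minimum assignment cost: 15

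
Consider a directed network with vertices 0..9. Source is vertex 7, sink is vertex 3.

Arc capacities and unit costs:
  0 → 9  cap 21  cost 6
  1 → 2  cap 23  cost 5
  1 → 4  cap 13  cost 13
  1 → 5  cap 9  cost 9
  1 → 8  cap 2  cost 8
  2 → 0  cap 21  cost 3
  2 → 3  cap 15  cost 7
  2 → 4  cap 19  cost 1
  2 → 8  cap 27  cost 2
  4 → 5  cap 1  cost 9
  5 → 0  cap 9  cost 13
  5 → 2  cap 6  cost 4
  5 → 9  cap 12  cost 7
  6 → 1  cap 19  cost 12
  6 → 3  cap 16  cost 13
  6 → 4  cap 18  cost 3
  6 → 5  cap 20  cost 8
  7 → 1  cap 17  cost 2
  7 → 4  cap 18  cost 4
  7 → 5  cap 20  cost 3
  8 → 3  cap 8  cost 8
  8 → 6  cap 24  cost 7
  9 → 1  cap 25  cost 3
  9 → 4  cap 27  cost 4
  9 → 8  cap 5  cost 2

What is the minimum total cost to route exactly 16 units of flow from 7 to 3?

Minimum cost for 16 units: 227

shortest-cost path #1: 7→1→2→3 push 15 @ unit cost 14 (adds 210)
shortest-cost path #2: 7→1→2→8→3 push 1 @ unit cost 17 (adds 17)
total cost = 227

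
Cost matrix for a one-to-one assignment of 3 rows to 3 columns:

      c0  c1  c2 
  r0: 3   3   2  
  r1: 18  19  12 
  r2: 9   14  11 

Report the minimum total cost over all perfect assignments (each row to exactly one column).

Minimum assignment cost: 24

optimal assignment: row0→col1 (cost 3), row1→col2 (cost 12), row2→col0 (cost 9)
total = 3 + 12 + 9 = 24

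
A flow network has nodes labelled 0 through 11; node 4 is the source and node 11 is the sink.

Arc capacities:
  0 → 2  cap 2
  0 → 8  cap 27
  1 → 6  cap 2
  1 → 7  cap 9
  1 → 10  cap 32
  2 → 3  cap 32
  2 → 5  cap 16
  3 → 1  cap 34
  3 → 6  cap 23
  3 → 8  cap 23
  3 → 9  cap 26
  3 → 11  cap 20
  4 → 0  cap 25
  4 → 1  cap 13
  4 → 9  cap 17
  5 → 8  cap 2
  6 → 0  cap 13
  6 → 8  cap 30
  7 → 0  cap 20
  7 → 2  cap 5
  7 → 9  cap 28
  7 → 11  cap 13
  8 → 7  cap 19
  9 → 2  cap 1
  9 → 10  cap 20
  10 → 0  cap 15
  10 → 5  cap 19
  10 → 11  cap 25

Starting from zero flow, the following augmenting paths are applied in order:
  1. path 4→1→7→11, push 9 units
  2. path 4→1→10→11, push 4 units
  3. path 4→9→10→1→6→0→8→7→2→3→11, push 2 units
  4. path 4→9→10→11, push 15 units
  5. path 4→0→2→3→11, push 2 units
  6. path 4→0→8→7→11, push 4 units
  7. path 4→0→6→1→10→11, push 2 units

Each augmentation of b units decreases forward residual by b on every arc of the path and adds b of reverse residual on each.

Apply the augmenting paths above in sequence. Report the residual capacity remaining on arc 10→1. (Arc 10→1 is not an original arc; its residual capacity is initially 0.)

Residual capacity of (10,1): 4

after path 1 (4→1→7→11, push 9): res(10,1)=0
after path 2 (4→1→10→11, push 4): res(10,1)=4
after path 3 (4→9→10→1→6→0→8→7→2→3→11, push 2): res(10,1)=2
after path 4 (4→9→10→11, push 15): res(10,1)=2
after path 5 (4→0→2→3→11, push 2): res(10,1)=2
after path 6 (4→0→8→7→11, push 4): res(10,1)=2
after path 7 (4→0→6→1→10→11, push 2): res(10,1)=4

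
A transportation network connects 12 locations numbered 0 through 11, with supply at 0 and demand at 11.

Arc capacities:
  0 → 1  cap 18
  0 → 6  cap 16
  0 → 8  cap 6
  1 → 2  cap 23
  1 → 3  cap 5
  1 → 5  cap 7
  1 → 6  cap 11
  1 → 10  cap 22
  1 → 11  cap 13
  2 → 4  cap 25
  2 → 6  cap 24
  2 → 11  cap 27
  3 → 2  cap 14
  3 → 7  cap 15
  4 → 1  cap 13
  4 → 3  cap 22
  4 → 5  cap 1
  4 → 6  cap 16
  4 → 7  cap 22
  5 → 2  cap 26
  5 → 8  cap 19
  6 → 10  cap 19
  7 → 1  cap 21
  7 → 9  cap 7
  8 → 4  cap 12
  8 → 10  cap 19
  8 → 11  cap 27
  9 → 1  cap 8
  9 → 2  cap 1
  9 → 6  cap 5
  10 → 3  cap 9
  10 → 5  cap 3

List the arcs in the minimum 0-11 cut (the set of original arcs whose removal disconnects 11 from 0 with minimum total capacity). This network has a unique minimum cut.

augment #1: 0→1→11 push 13
augment #2: 0→8→11 push 6
augment #3: 0→1→2→11 push 5
augment #4: 0→6→10→3→2→11 push 9
augment #5: 0→6→10→5→2→11 push 3
max flow = 36; residual-reachable set from 0 gives S-side
cut edges (S→T): {(0,1), (0,8), (10,3), (10,5)} total cap 36

Min-cut arcs: {(0,1), (0,8), (10,3), (10,5)} (total capacity 36)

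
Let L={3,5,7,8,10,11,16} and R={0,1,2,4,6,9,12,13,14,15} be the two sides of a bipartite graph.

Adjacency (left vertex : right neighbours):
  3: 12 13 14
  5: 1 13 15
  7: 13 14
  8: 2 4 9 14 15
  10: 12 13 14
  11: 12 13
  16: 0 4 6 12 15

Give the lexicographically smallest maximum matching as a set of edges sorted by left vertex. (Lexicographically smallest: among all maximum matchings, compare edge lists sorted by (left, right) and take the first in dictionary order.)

Lex-smallest maximum matching: {(3,12), (5,1), (7,13), (8,2), (10,14), (16,0)}

|M| = 6 (so the lex-smallest maximum matching has 6 edges)
process left vertices in ascending order; for each, take the smallest-labelled available neighbour that still permits 6 edges overall, or leave it unmatched if none does
lex-smallest matching: {3-12, 5-1, 7-13, 8-2, 10-14, 16-0}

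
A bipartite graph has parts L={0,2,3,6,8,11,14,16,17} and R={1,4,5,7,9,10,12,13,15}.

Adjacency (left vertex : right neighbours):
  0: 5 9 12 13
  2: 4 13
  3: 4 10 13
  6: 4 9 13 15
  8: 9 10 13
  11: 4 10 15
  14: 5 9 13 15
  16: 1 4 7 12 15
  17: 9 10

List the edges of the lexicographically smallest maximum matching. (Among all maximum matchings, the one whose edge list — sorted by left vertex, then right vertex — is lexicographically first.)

Lex-smallest maximum matching: {(0,12), (2,4), (3,10), (6,9), (8,13), (11,15), (14,5), (16,1)}

|M| = 8 (so the lex-smallest maximum matching has 8 edges)
process left vertices in ascending order; for each, take the smallest-labelled available neighbour that still permits 8 edges overall, or leave it unmatched if none does
lex-smallest matching: {0-12, 2-4, 3-10, 6-9, 8-13, 11-15, 14-5, 16-1}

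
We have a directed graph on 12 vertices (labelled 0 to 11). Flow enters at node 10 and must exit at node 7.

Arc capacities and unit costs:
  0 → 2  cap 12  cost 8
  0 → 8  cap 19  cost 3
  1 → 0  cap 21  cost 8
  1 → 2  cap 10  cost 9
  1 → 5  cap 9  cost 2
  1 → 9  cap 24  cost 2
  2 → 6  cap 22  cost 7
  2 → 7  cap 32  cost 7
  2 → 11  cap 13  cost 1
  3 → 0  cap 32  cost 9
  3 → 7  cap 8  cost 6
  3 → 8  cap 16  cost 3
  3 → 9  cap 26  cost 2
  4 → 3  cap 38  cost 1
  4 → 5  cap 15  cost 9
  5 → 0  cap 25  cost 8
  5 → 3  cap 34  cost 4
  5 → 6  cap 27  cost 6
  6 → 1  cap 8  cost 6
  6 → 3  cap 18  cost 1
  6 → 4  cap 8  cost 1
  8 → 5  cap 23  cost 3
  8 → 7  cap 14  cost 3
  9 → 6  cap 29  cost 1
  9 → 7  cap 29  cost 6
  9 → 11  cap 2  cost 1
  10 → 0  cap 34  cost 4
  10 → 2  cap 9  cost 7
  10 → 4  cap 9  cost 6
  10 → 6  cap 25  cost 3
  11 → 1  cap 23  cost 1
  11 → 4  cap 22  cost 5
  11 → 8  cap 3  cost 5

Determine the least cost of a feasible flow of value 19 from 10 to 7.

shortest-cost path #1: 10→0→8→7 push 14 @ unit cost 10 (adds 140)
shortest-cost path #2: 10→6→3→7 push 5 @ unit cost 10 (adds 50)
total cost = 190

Minimum cost for 19 units: 190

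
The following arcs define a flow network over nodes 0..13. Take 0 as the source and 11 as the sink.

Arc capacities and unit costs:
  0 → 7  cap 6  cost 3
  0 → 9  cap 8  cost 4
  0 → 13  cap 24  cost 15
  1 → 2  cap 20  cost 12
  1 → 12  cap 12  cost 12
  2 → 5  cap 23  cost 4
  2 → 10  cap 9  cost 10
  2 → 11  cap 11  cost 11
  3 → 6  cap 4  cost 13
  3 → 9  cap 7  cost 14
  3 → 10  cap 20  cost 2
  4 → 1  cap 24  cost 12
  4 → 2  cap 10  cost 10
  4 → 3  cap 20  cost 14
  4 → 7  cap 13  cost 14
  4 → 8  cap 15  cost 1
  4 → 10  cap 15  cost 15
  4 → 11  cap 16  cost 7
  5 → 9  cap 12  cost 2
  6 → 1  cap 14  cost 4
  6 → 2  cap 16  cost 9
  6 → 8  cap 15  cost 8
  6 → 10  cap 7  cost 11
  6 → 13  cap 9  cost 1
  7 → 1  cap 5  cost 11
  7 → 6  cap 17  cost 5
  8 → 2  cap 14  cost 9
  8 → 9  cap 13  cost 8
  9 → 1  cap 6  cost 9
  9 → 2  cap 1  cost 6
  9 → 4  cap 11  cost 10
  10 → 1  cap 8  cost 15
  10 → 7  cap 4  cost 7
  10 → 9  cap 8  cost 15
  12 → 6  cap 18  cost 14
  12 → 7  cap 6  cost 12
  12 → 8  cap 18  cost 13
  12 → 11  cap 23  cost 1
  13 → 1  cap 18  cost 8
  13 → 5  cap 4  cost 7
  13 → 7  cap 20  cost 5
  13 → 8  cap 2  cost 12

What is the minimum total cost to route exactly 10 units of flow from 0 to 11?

Minimum cost for 10 units: 218

shortest-cost path #1: 0→9→2→11 push 1 @ unit cost 21 (adds 21)
shortest-cost path #2: 0→9→4→11 push 7 @ unit cost 21 (adds 147)
shortest-cost path #3: 0→7→6→1→12→11 push 2 @ unit cost 25 (adds 50)
total cost = 218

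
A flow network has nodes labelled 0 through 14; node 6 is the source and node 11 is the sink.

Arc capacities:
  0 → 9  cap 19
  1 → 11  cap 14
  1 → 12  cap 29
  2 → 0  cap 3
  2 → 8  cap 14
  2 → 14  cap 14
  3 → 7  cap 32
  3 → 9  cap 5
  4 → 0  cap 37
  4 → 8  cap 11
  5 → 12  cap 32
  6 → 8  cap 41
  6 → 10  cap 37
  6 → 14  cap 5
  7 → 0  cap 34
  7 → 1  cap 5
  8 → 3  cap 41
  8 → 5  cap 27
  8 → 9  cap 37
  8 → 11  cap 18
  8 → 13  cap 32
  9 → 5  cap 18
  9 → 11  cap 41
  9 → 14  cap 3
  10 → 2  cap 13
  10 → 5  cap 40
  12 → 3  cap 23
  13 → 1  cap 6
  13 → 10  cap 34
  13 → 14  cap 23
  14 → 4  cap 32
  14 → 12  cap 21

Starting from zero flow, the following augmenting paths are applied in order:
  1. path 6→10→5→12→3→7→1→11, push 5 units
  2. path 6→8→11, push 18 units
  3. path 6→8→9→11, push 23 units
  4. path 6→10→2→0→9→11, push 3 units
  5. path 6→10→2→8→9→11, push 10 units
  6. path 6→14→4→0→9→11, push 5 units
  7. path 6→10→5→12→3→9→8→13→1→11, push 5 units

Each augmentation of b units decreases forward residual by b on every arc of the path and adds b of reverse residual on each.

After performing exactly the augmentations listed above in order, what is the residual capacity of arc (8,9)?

Residual capacity of (8,9): 9

after path 1 (6→10→5→12→3→7→1→11, push 5): res(8,9)=37
after path 2 (6→8→11, push 18): res(8,9)=37
after path 3 (6→8→9→11, push 23): res(8,9)=14
after path 4 (6→10→2→0→9→11, push 3): res(8,9)=14
after path 5 (6→10→2→8→9→11, push 10): res(8,9)=4
after path 6 (6→14→4→0→9→11, push 5): res(8,9)=4
after path 7 (6→10→5→12→3→9→8→13→1→11, push 5): res(8,9)=9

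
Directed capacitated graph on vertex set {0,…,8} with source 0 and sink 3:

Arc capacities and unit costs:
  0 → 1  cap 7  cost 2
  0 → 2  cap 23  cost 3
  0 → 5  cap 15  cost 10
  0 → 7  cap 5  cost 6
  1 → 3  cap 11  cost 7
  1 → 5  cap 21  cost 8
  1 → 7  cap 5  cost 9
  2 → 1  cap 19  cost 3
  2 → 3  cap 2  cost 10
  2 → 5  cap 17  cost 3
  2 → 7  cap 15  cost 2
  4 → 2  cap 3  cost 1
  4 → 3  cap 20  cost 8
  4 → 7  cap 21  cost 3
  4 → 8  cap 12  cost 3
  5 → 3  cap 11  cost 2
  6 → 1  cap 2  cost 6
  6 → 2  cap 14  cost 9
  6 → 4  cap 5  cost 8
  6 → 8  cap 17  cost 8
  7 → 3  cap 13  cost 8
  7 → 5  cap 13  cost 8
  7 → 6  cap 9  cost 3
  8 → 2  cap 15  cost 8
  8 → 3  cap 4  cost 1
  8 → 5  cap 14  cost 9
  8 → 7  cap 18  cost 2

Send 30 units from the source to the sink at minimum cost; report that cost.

Minimum cost for 30 units: 307

shortest-cost path #1: 0→2→5→3 push 11 @ unit cost 8 (adds 88)
shortest-cost path #2: 0→1→3 push 7 @ unit cost 9 (adds 63)
shortest-cost path #3: 0→2→3 push 2 @ unit cost 13 (adds 26)
shortest-cost path #4: 0→2→7→3 push 10 @ unit cost 13 (adds 130)
total cost = 307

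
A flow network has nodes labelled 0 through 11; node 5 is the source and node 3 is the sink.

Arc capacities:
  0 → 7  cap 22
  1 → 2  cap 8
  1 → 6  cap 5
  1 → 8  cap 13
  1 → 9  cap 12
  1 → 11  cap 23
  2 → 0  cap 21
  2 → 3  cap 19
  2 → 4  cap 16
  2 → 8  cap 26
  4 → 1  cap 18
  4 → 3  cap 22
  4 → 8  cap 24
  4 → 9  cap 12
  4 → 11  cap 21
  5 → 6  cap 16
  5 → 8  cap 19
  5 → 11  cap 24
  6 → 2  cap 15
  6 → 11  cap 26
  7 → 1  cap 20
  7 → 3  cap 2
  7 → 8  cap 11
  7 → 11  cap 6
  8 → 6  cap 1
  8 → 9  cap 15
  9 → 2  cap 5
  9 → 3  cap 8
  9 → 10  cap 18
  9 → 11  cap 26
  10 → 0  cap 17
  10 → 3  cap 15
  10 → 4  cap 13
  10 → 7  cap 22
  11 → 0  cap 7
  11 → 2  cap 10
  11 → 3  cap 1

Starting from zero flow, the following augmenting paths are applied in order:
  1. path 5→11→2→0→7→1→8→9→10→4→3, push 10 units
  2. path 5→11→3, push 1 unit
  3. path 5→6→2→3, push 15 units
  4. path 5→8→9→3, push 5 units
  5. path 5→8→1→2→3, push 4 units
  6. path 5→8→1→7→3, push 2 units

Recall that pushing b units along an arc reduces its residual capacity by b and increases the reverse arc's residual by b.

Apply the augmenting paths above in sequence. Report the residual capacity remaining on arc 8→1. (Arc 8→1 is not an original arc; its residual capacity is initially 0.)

Residual capacity of (8,1): 4

after path 1 (5→11→2→0→7→1→8→9→10→4→3, push 10): res(8,1)=10
after path 2 (5→11→3, push 1): res(8,1)=10
after path 3 (5→6→2→3, push 15): res(8,1)=10
after path 4 (5→8→9→3, push 5): res(8,1)=10
after path 5 (5→8→1→2→3, push 4): res(8,1)=6
after path 6 (5→8→1→7→3, push 2): res(8,1)=4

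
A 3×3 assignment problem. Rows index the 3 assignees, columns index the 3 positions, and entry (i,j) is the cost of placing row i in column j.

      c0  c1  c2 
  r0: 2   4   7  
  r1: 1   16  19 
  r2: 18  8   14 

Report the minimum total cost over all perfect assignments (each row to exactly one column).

optimal assignment: row0→col2 (cost 7), row1→col0 (cost 1), row2→col1 (cost 8)
total = 7 + 1 + 8 = 16

Minimum assignment cost: 16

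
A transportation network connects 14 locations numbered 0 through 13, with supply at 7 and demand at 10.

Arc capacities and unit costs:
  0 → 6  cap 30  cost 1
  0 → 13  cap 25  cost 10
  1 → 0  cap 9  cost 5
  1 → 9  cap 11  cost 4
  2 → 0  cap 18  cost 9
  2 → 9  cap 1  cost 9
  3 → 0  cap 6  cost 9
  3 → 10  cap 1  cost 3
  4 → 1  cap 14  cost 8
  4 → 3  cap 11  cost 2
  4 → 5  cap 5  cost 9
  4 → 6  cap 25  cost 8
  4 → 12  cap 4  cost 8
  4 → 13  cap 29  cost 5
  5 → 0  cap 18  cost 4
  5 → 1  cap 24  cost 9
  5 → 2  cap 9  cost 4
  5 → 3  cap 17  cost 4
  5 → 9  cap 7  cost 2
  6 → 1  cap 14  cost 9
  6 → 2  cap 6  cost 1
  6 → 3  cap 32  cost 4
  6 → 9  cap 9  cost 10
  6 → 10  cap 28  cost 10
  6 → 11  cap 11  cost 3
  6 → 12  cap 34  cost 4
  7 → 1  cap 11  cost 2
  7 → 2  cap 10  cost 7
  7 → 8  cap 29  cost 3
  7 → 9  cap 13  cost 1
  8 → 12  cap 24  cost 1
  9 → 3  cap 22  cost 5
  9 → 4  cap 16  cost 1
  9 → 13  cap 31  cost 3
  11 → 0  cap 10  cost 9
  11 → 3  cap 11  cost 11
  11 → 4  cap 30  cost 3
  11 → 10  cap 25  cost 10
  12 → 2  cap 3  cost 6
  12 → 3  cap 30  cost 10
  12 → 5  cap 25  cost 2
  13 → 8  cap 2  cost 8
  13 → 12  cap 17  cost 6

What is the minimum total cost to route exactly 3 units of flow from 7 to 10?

shortest-cost path #1: 7→9→4→3→10 push 1 @ unit cost 7 (adds 7)
shortest-cost path #2: 7→1→0→6→10 push 2 @ unit cost 18 (adds 36)
total cost = 43

Minimum cost for 3 units: 43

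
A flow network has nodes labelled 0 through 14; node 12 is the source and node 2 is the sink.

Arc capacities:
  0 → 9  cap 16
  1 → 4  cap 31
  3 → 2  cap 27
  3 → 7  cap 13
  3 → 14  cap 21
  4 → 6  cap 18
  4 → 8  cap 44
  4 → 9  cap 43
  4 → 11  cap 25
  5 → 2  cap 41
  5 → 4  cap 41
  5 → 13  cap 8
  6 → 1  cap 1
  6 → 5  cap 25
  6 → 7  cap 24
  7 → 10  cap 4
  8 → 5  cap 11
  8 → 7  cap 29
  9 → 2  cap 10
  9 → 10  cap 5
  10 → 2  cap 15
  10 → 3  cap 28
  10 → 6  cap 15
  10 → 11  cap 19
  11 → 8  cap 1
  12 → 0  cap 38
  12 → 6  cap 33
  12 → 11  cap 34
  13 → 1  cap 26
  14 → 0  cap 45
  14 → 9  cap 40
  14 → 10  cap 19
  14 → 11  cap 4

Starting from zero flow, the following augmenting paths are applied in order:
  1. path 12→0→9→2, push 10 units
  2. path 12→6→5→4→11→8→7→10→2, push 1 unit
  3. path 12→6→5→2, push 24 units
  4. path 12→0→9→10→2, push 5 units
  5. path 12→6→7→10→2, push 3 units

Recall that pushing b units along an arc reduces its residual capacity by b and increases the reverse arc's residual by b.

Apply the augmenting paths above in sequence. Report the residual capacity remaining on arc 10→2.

after path 1 (12→0→9→2, push 10): res(10,2)=15
after path 2 (12→6→5→4→11→8→7→10→2, push 1): res(10,2)=14
after path 3 (12→6→5→2, push 24): res(10,2)=14
after path 4 (12→0→9→10→2, push 5): res(10,2)=9
after path 5 (12→6→7→10→2, push 3): res(10,2)=6

Residual capacity of (10,2): 6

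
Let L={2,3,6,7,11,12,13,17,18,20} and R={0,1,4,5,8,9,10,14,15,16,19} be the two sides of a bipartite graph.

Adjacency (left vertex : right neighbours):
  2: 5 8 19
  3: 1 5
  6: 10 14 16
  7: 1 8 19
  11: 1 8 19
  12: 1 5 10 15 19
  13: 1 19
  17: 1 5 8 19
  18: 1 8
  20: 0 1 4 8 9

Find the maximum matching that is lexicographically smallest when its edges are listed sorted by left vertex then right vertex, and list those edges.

Lex-smallest maximum matching: {(2,5), (3,1), (6,10), (7,8), (11,19), (12,15), (20,0)}

|M| = 7 (so the lex-smallest maximum matching has 7 edges)
process left vertices in ascending order; for each, take the smallest-labelled available neighbour that still permits 7 edges overall, or leave it unmatched if none does
lex-smallest matching: {2-5, 3-1, 6-10, 7-8, 11-19, 12-15, 20-0}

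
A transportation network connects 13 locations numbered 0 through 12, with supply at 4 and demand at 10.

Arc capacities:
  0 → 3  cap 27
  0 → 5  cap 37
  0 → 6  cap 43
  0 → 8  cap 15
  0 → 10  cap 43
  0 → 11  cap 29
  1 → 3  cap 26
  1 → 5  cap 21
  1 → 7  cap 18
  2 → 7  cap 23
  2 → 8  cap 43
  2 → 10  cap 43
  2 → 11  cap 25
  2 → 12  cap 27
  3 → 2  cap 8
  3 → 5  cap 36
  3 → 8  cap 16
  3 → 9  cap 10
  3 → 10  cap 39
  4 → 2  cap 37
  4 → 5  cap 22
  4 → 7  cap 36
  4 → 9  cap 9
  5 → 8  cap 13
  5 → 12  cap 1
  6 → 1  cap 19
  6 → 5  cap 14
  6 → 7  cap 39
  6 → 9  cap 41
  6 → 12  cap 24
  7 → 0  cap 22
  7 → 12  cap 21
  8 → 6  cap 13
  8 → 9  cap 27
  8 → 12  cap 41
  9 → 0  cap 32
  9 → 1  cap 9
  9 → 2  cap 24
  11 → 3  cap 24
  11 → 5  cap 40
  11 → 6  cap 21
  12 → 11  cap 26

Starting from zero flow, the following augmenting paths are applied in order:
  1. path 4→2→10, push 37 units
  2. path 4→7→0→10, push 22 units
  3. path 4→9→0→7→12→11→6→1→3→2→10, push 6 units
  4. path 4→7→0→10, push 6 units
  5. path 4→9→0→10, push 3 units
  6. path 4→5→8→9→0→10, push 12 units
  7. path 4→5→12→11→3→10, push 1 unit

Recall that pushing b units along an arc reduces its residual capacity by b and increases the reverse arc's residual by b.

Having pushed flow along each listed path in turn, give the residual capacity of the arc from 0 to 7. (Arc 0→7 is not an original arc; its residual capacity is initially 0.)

Residual capacity of (0,7): 22

after path 1 (4→2→10, push 37): res(0,7)=0
after path 2 (4→7→0→10, push 22): res(0,7)=22
after path 3 (4→9→0→7→12→11→6→1→3→2→10, push 6): res(0,7)=16
after path 4 (4→7→0→10, push 6): res(0,7)=22
after path 5 (4→9→0→10, push 3): res(0,7)=22
after path 6 (4→5→8→9→0→10, push 12): res(0,7)=22
after path 7 (4→5→12→11→3→10, push 1): res(0,7)=22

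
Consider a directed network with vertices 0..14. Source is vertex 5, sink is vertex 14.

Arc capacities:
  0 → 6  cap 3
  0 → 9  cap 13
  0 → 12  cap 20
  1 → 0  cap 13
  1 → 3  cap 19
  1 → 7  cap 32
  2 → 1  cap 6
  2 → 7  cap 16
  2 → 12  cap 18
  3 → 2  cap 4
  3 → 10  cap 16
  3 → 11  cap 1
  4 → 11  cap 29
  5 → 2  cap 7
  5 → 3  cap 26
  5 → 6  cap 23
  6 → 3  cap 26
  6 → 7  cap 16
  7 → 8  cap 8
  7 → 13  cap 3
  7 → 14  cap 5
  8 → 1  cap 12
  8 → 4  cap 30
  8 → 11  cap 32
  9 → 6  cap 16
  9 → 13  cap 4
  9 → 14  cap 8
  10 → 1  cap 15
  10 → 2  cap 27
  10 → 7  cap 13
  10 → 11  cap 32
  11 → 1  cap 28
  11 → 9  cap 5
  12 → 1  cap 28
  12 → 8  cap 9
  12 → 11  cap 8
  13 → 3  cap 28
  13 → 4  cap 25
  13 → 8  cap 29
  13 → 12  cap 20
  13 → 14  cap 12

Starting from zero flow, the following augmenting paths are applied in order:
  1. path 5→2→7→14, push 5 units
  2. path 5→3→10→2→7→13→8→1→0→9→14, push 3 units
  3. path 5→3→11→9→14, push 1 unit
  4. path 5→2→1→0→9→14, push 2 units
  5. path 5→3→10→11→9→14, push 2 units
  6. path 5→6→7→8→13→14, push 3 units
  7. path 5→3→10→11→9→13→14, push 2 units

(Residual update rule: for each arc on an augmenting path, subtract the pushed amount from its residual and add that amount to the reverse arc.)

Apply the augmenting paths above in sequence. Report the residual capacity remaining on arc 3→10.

after path 1 (5→2→7→14, push 5): res(3,10)=16
after path 2 (5→3→10→2→7→13→8→1→0→9→14, push 3): res(3,10)=13
after path 3 (5→3→11→9→14, push 1): res(3,10)=13
after path 4 (5→2→1→0→9→14, push 2): res(3,10)=13
after path 5 (5→3→10→11→9→14, push 2): res(3,10)=11
after path 6 (5→6→7→8→13→14, push 3): res(3,10)=11
after path 7 (5→3→10→11→9→13→14, push 2): res(3,10)=9

Residual capacity of (3,10): 9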